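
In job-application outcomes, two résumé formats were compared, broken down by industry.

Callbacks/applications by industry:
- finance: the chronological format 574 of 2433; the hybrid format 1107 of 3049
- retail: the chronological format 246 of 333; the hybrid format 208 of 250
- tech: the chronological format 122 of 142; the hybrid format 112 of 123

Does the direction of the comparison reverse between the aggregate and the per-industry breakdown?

Finance: the chronological format 574/2433 = 23.6%, the hybrid format 1107/3049 = 36.3% → the hybrid format
Retail: the chronological format 246/333 = 73.9%, the hybrid format 208/250 = 83.2% → the hybrid format
Tech: the chronological format 122/142 = 85.9%, the hybrid format 112/123 = 91.1% → the hybrid format
Overall: the chronological format 942/2908 = 32.4%, the hybrid format 1427/3422 = 41.7% → the hybrid format
The hybrid format wins overall and in every industry group — no reversal.

No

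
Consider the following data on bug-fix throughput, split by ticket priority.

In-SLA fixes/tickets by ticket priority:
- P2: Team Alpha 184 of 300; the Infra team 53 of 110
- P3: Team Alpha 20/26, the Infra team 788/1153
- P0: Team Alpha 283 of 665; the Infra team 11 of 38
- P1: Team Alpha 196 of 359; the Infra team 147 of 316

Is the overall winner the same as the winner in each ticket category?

No

P2: Team Alpha 184/300 = 61.3%, the Infra team 53/110 = 48.2% → Team Alpha
P3: Team Alpha 20/26 = 76.9%, the Infra team 788/1153 = 68.3% → Team Alpha
P0: Team Alpha 283/665 = 42.6%, the Infra team 11/38 = 28.9% → Team Alpha
P1: Team Alpha 196/359 = 54.6%, the Infra team 147/316 = 46.5% → Team Alpha
Overall: Team Alpha 683/1350 = 50.6%, the Infra team 999/1617 = 61.8% → the Infra team
Team Alpha wins each ticket group but the Infra team wins overall — the comparison reverses. Team Alpha's tickets skew toward P0, which has a lower base rate.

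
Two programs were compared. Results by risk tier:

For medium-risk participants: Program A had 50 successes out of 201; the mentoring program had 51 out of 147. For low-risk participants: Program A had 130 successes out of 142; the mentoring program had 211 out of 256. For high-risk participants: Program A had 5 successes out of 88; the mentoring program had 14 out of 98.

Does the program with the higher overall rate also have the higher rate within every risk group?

No

Medium-risk: Program A 50/201 = 24.9%, the mentoring program 51/147 = 34.7% → the mentoring program
Low-risk: Program A 130/142 = 91.5%, the mentoring program 211/256 = 82.4% → Program A
High-risk: Program A 5/88 = 5.7%, the mentoring program 14/98 = 14.3% → the mentoring program
Overall: Program A 185/431 = 42.9%, the mentoring program 276/501 = 55.1% → the mentoring program
Neither sweeps: Program A wins 1 of 3 groups, the mentoring program wins 2. The mentoring program wins overall but not every group — no Simpson reversal.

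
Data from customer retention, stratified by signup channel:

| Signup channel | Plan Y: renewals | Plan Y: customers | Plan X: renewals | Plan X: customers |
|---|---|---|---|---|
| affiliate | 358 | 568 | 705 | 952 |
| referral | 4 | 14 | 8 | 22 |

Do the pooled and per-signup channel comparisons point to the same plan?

Yes

Affiliate: Plan Y 358/568 = 63.0%, Plan X 705/952 = 74.1% → Plan X
Referral: Plan Y 4/14 = 28.6%, Plan X 8/22 = 36.4% → Plan X
Overall: Plan Y 362/582 = 62.2%, Plan X 713/974 = 73.2% → Plan X
Plan X wins overall and in every signup group — no reversal.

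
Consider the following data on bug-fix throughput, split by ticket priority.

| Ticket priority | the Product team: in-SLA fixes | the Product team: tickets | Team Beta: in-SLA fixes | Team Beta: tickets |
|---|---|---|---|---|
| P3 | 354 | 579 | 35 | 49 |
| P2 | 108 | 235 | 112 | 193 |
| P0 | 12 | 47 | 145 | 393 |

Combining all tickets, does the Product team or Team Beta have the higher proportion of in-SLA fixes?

the Product team

P3: the Product team 354/579 = 61.1%, Team Beta 35/49 = 71.4% → Team Beta
P2: the Product team 108/235 = 46.0%, Team Beta 112/193 = 58.0% → Team Beta
P0: the Product team 12/47 = 25.5%, Team Beta 145/393 = 36.9% → Team Beta
Overall: the Product team 474/861 = 55.1%, Team Beta 292/635 = 46.0% → the Product team
(Team Beta wins every ticket group but the Product team wins overall — Team Beta's tickets skew toward the low-rate P0 group.)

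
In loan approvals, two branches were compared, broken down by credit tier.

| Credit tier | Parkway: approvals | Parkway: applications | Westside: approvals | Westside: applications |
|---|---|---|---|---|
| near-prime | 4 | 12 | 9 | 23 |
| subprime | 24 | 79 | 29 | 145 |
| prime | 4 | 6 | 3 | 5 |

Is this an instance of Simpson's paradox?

No

Near-prime: Parkway 4/12 = 33.3%, Westside 9/23 = 39.1% → Westside
Subprime: Parkway 24/79 = 30.4%, Westside 29/145 = 20.0% → Parkway
Prime: Parkway 4/6 = 66.7%, Westside 3/5 = 60.0% → Parkway
Overall: Parkway 32/97 = 33.0%, Westside 41/173 = 23.7% → Parkway
Neither sweeps: Parkway wins 2 of 3 groups, Westside wins 1. Parkway wins overall but not every group — no Simpson reversal.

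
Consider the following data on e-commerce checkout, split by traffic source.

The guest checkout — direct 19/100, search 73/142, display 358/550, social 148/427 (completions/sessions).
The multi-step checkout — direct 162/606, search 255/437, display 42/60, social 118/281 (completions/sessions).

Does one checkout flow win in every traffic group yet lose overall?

Direct: the guest checkout 19/100 = 19.0%, the multi-step checkout 162/606 = 26.7% → the multi-step checkout
Search: the guest checkout 73/142 = 51.4%, the multi-step checkout 255/437 = 58.4% → the multi-step checkout
Display: the guest checkout 358/550 = 65.1%, the multi-step checkout 42/60 = 70.0% → the multi-step checkout
Social: the guest checkout 148/427 = 34.7%, the multi-step checkout 118/281 = 42.0% → the multi-step checkout
Overall: the guest checkout 598/1219 = 49.1%, the multi-step checkout 577/1384 = 41.7% → the guest checkout
The multi-step checkout wins each traffic group but the guest checkout wins overall — the comparison reverses. The multi-step checkout's sessions skew toward direct, which has a lower base rate.

Yes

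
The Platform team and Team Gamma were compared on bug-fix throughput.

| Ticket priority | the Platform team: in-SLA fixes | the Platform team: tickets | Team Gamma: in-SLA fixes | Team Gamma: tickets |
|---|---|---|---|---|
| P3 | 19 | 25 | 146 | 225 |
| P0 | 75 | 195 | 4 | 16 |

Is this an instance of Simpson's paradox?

Yes

P3: the Platform team 19/25 = 76.0%, Team Gamma 146/225 = 64.9% → the Platform team
P0: the Platform team 75/195 = 38.5%, Team Gamma 4/16 = 25.0% → the Platform team
Overall: the Platform team 94/220 = 42.7%, Team Gamma 150/241 = 62.2% → Team Gamma
The Platform team wins each ticket group but Team Gamma wins overall — the comparison reverses. The Platform team's tickets skew toward P0, which has a lower base rate.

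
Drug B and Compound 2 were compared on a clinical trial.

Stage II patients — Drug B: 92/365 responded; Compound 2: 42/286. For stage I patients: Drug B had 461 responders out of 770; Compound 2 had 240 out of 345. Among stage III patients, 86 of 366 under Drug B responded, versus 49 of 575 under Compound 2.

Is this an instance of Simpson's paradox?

Stage II: Drug B 92/365 = 25.2%, Compound 2 42/286 = 14.7% → Drug B
Stage I: Drug B 461/770 = 59.9%, Compound 2 240/345 = 69.6% → Compound 2
Stage III: Drug B 86/366 = 23.5%, Compound 2 49/575 = 8.5% → Drug B
Overall: Drug B 639/1501 = 42.6%, Compound 2 331/1206 = 27.4% → Drug B
Neither sweeps: Drug B wins 2 of 3 groups, Compound 2 wins 1. Drug B wins overall but not every group — no Simpson reversal.

No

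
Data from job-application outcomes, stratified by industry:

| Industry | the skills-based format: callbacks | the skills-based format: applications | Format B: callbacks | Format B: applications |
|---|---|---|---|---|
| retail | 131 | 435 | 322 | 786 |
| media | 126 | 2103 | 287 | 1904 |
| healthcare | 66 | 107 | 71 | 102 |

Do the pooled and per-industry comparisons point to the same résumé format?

Retail: the skills-based format 131/435 = 30.1%, Format B 322/786 = 41.0% → Format B
Media: the skills-based format 126/2103 = 6.0%, Format B 287/1904 = 15.1% → Format B
Healthcare: the skills-based format 66/107 = 61.7%, Format B 71/102 = 69.6% → Format B
Overall: the skills-based format 323/2645 = 12.2%, Format B 680/2792 = 24.4% → Format B
Format B wins overall and in every industry group — no reversal.

Yes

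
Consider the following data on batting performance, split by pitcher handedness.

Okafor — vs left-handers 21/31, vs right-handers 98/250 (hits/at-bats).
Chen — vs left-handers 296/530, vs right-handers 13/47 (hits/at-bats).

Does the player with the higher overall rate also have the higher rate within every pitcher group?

No

Vs left-handers: Okafor 21/31 = 67.7%, Chen 296/530 = 55.8% → Okafor
Vs right-handers: Okafor 98/250 = 39.2%, Chen 13/47 = 27.7% → Okafor
Overall: Okafor 119/281 = 42.3%, Chen 309/577 = 53.6% → Chen
Okafor wins each pitcher group but Chen wins overall — the comparison reverses. Okafor's at-bats skew toward vs right-handers, which has a lower base rate.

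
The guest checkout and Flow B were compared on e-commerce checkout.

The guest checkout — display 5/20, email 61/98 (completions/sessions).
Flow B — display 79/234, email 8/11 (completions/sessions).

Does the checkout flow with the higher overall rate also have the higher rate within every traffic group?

Display: the guest checkout 5/20 = 25.0%, Flow B 79/234 = 33.8% → Flow B
Email: the guest checkout 61/98 = 62.2%, Flow B 8/11 = 72.7% → Flow B
Overall: the guest checkout 66/118 = 55.9%, Flow B 87/245 = 35.5% → the guest checkout
Flow B wins each traffic group but the guest checkout wins overall — the comparison reverses. Flow B's sessions skew toward display, which has a lower base rate.

No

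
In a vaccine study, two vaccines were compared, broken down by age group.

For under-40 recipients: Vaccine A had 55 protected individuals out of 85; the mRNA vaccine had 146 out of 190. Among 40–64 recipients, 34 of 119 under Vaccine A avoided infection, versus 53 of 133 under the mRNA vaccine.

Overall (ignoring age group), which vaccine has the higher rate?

the mRNA vaccine

Under-40: Vaccine A 55/85 = 64.7%, the mRNA vaccine 146/190 = 76.8% → the mRNA vaccine
40–64: Vaccine A 34/119 = 28.6%, the mRNA vaccine 53/133 = 39.8% → the mRNA vaccine
Overall: Vaccine A 89/204 = 43.6%, the mRNA vaccine 199/323 = 61.6% → the mRNA vaccine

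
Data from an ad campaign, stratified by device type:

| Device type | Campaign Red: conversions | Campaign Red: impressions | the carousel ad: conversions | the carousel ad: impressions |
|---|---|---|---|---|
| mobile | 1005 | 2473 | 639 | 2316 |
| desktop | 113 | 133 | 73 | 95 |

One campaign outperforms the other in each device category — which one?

Mobile: Campaign Red 1005/2473 = 40.6%, the carousel ad 639/2316 = 27.6% → Campaign Red
Desktop: Campaign Red 113/133 = 85.0%, the carousel ad 73/95 = 76.8% → Campaign Red
Campaign Red has the higher rate in both groups.

Campaign Red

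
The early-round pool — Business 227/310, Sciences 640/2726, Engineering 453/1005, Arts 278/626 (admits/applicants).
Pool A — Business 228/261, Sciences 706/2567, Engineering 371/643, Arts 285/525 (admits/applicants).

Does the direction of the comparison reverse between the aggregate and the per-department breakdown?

Business: the early-round pool 227/310 = 73.2%, Pool A 228/261 = 87.4% → Pool A
Sciences: the early-round pool 640/2726 = 23.5%, Pool A 706/2567 = 27.5% → Pool A
Engineering: the early-round pool 453/1005 = 45.1%, Pool A 371/643 = 57.7% → Pool A
Arts: the early-round pool 278/626 = 44.4%, Pool A 285/525 = 54.3% → Pool A
Overall: the early-round pool 1598/4667 = 34.2%, Pool A 1590/3996 = 39.8% → Pool A
Pool A wins overall and in every department group — no reversal.

No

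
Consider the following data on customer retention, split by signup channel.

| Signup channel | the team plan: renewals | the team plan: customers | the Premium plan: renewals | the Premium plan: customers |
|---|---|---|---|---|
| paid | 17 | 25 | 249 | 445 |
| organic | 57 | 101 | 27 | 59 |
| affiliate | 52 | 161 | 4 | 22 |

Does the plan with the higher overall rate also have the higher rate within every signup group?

No

Paid: the team plan 17/25 = 68.0%, the Premium plan 249/445 = 56.0% → the team plan
Organic: the team plan 57/101 = 56.4%, the Premium plan 27/59 = 45.8% → the team plan
Affiliate: the team plan 52/161 = 32.3%, the Premium plan 4/22 = 18.2% → the team plan
Overall: the team plan 126/287 = 43.9%, the Premium plan 280/526 = 53.2% → the Premium plan
The team plan wins each signup group but the Premium plan wins overall — the comparison reverses. The team plan's customers skew toward affiliate, which has a lower base rate.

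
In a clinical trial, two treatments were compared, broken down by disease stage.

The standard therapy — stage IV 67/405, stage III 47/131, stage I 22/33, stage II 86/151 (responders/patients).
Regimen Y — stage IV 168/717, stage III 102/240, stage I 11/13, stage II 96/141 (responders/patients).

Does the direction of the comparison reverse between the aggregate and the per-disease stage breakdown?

No

Stage IV: the standard therapy 67/405 = 16.5%, Regimen Y 168/717 = 23.4% → Regimen Y
Stage III: the standard therapy 47/131 = 35.9%, Regimen Y 102/240 = 42.5% → Regimen Y
Stage I: the standard therapy 22/33 = 66.7%, Regimen Y 11/13 = 84.6% → Regimen Y
Stage II: the standard therapy 86/151 = 57.0%, Regimen Y 96/141 = 68.1% → Regimen Y
Overall: the standard therapy 222/720 = 30.8%, Regimen Y 377/1111 = 33.9% → Regimen Y
Regimen Y wins overall and in every disease group — no reversal.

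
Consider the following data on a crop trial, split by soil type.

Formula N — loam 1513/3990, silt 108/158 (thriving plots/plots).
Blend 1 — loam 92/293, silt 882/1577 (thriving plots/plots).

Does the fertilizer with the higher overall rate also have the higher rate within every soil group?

No

Loam: Formula N 1513/3990 = 37.9%, Blend 1 92/293 = 31.4% → Formula N
Silt: Formula N 108/158 = 68.4%, Blend 1 882/1577 = 55.9% → Formula N
Overall: Formula N 1621/4148 = 39.1%, Blend 1 974/1870 = 52.1% → Blend 1
Formula N wins each soil group but Blend 1 wins overall — the comparison reverses. Formula N's plots skew toward loam, which has a lower base rate.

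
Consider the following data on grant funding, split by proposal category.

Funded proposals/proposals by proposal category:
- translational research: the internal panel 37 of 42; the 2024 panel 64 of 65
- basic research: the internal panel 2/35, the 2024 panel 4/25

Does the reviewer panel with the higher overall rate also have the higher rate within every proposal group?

Yes

Translational research: the internal panel 37/42 = 88.1%, the 2024 panel 64/65 = 98.5% → the 2024 panel
Basic research: the internal panel 2/35 = 5.7%, the 2024 panel 4/25 = 16.0% → the 2024 panel
Overall: the internal panel 39/77 = 50.6%, the 2024 panel 68/90 = 75.6% → the 2024 panel
The 2024 panel wins overall and in every proposal group — no reversal.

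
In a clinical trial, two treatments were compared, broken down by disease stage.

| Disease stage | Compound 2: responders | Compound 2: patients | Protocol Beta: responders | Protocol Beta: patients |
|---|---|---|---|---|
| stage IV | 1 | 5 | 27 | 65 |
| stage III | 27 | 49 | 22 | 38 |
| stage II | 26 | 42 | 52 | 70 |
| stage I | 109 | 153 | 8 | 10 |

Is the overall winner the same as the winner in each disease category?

Stage IV: Compound 2 1/5 = 20.0%, Protocol Beta 27/65 = 41.5% → Protocol Beta
Stage III: Compound 2 27/49 = 55.1%, Protocol Beta 22/38 = 57.9% → Protocol Beta
Stage II: Compound 2 26/42 = 61.9%, Protocol Beta 52/70 = 74.3% → Protocol Beta
Stage I: Compound 2 109/153 = 71.2%, Protocol Beta 8/10 = 80.0% → Protocol Beta
Overall: Compound 2 163/249 = 65.5%, Protocol Beta 109/183 = 59.6% → Compound 2
Protocol Beta wins each disease group but Compound 2 wins overall — the comparison reverses. Protocol Beta's patients skew toward stage IV, which has a lower base rate.

No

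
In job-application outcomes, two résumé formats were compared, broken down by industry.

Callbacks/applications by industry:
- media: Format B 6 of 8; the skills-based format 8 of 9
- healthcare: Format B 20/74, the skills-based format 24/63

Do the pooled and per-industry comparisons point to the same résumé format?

Media: Format B 6/8 = 75.0%, the skills-based format 8/9 = 88.9% → the skills-based format
Healthcare: Format B 20/74 = 27.0%, the skills-based format 24/63 = 38.1% → the skills-based format
Overall: Format B 26/82 = 31.7%, the skills-based format 32/72 = 44.4% → the skills-based format
The skills-based format wins overall and in every industry group — no reversal.

Yes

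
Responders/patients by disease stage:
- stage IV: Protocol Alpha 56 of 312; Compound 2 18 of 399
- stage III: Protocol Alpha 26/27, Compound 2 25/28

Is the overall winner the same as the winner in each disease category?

Stage IV: Protocol Alpha 56/312 = 17.9%, Compound 2 18/399 = 4.5% → Protocol Alpha
Stage III: Protocol Alpha 26/27 = 96.3%, Compound 2 25/28 = 89.3% → Protocol Alpha
Overall: Protocol Alpha 82/339 = 24.2%, Compound 2 43/427 = 10.1% → Protocol Alpha
Protocol Alpha wins overall and in every disease group — no reversal.

Yes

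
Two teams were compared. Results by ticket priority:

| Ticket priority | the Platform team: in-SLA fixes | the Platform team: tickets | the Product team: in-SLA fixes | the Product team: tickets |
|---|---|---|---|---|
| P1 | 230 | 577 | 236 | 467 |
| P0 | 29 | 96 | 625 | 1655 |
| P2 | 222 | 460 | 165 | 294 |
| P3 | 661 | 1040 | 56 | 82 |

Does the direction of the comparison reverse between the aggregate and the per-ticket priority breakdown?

P1: the Platform team 230/577 = 39.9%, the Product team 236/467 = 50.5% → the Product team
P0: the Platform team 29/96 = 30.2%, the Product team 625/1655 = 37.8% → the Product team
P2: the Platform team 222/460 = 48.3%, the Product team 165/294 = 56.1% → the Product team
P3: the Platform team 661/1040 = 63.6%, the Product team 56/82 = 68.3% → the Product team
Overall: the Platform team 1142/2173 = 52.6%, the Product team 1082/2498 = 43.3% → the Platform team
The Product team wins each ticket group but the Platform team wins overall — the comparison reverses. The Product team's tickets skew toward P0, which has a lower base rate.

Yes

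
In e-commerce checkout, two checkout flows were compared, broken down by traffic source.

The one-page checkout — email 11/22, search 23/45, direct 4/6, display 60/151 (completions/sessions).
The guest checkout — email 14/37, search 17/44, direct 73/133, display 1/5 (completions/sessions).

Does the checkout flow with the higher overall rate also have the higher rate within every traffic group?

Email: the one-page checkout 11/22 = 50.0%, the guest checkout 14/37 = 37.8% → the one-page checkout
Search: the one-page checkout 23/45 = 51.1%, the guest checkout 17/44 = 38.6% → the one-page checkout
Direct: the one-page checkout 4/6 = 66.7%, the guest checkout 73/133 = 54.9% → the one-page checkout
Display: the one-page checkout 60/151 = 39.7%, the guest checkout 1/5 = 20.0% → the one-page checkout
Overall: the one-page checkout 98/224 = 43.8%, the guest checkout 105/219 = 47.9% → the guest checkout
The one-page checkout wins each traffic group but the guest checkout wins overall — the comparison reverses. The one-page checkout's sessions skew toward display, which has a lower base rate.

No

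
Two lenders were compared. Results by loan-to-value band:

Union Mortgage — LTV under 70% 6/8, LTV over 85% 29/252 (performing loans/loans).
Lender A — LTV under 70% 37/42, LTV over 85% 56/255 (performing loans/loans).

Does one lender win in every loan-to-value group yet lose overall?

No

LTV under 70%: Union Mortgage 6/8 = 75.0%, Lender A 37/42 = 88.1% → Lender A
LTV over 85%: Union Mortgage 29/252 = 11.5%, Lender A 56/255 = 22.0% → Lender A
Overall: Union Mortgage 35/260 = 13.5%, Lender A 93/297 = 31.3% → Lender A
Lender A wins overall and in every loan-to-value group — no reversal.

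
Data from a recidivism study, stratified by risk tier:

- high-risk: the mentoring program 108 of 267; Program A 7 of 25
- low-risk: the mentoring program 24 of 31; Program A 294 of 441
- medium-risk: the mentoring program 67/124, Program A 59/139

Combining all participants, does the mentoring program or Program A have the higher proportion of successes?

High-risk: the mentoring program 108/267 = 40.4%, Program A 7/25 = 28.0% → the mentoring program
Low-risk: the mentoring program 24/31 = 77.4%, Program A 294/441 = 66.7% → the mentoring program
Medium-risk: the mentoring program 67/124 = 54.0%, Program A 59/139 = 42.4% → the mentoring program
Overall: the mentoring program 199/422 = 47.2%, Program A 360/605 = 59.5% → Program A
(The mentoring program wins every risk group but Program A wins overall — the mentoring program's participants skew toward the low-rate high-risk group.)

Program A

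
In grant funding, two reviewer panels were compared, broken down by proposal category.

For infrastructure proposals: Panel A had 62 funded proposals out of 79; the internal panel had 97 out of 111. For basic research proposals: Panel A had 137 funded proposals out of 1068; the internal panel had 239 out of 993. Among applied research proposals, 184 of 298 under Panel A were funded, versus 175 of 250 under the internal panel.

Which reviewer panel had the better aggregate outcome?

the internal panel

Infrastructure: Panel A 62/79 = 78.5%, the internal panel 97/111 = 87.4% → the internal panel
Basic research: Panel A 137/1068 = 12.8%, the internal panel 239/993 = 24.1% → the internal panel
Applied research: Panel A 184/298 = 61.7%, the internal panel 175/250 = 70.0% → the internal panel
Overall: Panel A 383/1445 = 26.5%, the internal panel 511/1354 = 37.7% → the internal panel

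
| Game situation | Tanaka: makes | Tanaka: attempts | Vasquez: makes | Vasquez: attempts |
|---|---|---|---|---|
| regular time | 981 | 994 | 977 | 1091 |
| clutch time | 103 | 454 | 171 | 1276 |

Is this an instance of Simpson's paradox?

No

Regular time: Tanaka 981/994 = 98.7%, Vasquez 977/1091 = 89.6% → Tanaka
Clutch time: Tanaka 103/454 = 22.7%, Vasquez 171/1276 = 13.4% → Tanaka
Overall: Tanaka 1084/1448 = 74.9%, Vasquez 1148/2367 = 48.5% → Tanaka
Tanaka wins overall and in every game group — no reversal.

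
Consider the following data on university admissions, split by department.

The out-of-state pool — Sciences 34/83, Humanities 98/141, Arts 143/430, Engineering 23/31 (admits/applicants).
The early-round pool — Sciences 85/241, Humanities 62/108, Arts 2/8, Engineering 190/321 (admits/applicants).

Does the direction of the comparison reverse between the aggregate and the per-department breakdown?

Yes

Sciences: the out-of-state pool 34/83 = 41.0%, the early-round pool 85/241 = 35.3% → the out-of-state pool
Humanities: the out-of-state pool 98/141 = 69.5%, the early-round pool 62/108 = 57.4% → the out-of-state pool
Arts: the out-of-state pool 143/430 = 33.3%, the early-round pool 2/8 = 25.0% → the out-of-state pool
Engineering: the out-of-state pool 23/31 = 74.2%, the early-round pool 190/321 = 59.2% → the out-of-state pool
Overall: the out-of-state pool 298/685 = 43.5%, the early-round pool 339/678 = 50.0% → the early-round pool
The out-of-state pool wins each department group but the early-round pool wins overall — the comparison reverses. The out-of-state pool's applicants skew toward Arts, which has a lower base rate.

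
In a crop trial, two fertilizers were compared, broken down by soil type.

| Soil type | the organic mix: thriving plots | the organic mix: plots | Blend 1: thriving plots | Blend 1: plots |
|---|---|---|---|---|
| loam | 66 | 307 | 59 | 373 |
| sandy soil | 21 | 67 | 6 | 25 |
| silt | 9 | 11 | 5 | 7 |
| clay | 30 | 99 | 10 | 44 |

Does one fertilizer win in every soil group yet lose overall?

Loam: the organic mix 66/307 = 21.5%, Blend 1 59/373 = 15.8% → the organic mix
Sandy soil: the organic mix 21/67 = 31.3%, Blend 1 6/25 = 24.0% → the organic mix
Silt: the organic mix 9/11 = 81.8%, Blend 1 5/7 = 71.4% → the organic mix
Clay: the organic mix 30/99 = 30.3%, Blend 1 10/44 = 22.7% → the organic mix
Overall: the organic mix 126/484 = 26.0%, Blend 1 80/449 = 17.8% → the organic mix
The organic mix wins overall and in every soil group — no reversal.

No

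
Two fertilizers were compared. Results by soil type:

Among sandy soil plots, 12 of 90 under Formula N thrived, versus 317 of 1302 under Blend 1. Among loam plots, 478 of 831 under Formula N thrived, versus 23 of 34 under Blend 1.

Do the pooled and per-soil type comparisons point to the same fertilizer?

No

Sandy soil: Formula N 12/90 = 13.3%, Blend 1 317/1302 = 24.3% → Blend 1
Loam: Formula N 478/831 = 57.5%, Blend 1 23/34 = 67.6% → Blend 1
Overall: Formula N 490/921 = 53.2%, Blend 1 340/1336 = 25.4% → Formula N
Blend 1 wins each soil group but Formula N wins overall — the comparison reverses. Blend 1's plots skew toward sandy soil, which has a lower base rate.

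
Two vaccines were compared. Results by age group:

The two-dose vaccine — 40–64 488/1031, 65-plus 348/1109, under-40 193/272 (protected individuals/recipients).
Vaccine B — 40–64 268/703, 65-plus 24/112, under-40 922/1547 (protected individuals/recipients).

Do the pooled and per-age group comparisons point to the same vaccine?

No

40–64: the two-dose vaccine 488/1031 = 47.3%, Vaccine B 268/703 = 38.1% → the two-dose vaccine
65-plus: the two-dose vaccine 348/1109 = 31.4%, Vaccine B 24/112 = 21.4% → the two-dose vaccine
Under-40: the two-dose vaccine 193/272 = 71.0%, Vaccine B 922/1547 = 59.6% → the two-dose vaccine
Overall: the two-dose vaccine 1029/2412 = 42.7%, Vaccine B 1214/2362 = 51.4% → Vaccine B
The two-dose vaccine wins each age group but Vaccine B wins overall — the comparison reverses. The two-dose vaccine's recipients skew toward 65-plus, which has a lower base rate.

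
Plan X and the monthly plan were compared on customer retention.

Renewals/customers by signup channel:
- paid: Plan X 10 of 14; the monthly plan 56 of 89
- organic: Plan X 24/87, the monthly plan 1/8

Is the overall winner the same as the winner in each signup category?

Paid: Plan X 10/14 = 71.4%, the monthly plan 56/89 = 62.9% → Plan X
Organic: Plan X 24/87 = 27.6%, the monthly plan 1/8 = 12.5% → Plan X
Overall: Plan X 34/101 = 33.7%, the monthly plan 57/97 = 58.8% → the monthly plan
Plan X wins each signup group but the monthly plan wins overall — the comparison reverses. Plan X's customers skew toward organic, which has a lower base rate.

No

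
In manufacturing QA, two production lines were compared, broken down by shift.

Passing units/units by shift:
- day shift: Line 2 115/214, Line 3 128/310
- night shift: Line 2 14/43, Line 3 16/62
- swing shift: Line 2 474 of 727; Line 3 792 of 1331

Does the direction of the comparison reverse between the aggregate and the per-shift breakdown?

Day shift: Line 2 115/214 = 53.7%, Line 3 128/310 = 41.3% → Line 2
Night shift: Line 2 14/43 = 32.6%, Line 3 16/62 = 25.8% → Line 2
Swing shift: Line 2 474/727 = 65.2%, Line 3 792/1331 = 59.5% → Line 2
Overall: Line 2 603/984 = 61.3%, Line 3 936/1703 = 55.0% → Line 2
Line 2 wins overall and in every shift group — no reversal.

No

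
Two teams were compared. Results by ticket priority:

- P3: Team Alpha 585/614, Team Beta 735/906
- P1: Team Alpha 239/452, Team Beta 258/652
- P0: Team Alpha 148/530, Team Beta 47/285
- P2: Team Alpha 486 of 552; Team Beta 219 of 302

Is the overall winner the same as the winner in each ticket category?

Yes

P3: Team Alpha 585/614 = 95.3%, Team Beta 735/906 = 81.1% → Team Alpha
P1: Team Alpha 239/452 = 52.9%, Team Beta 258/652 = 39.6% → Team Alpha
P0: Team Alpha 148/530 = 27.9%, Team Beta 47/285 = 16.5% → Team Alpha
P2: Team Alpha 486/552 = 88.0%, Team Beta 219/302 = 72.5% → Team Alpha
Overall: Team Alpha 1458/2148 = 67.9%, Team Beta 1259/2145 = 58.7% → Team Alpha
Team Alpha wins overall and in every ticket group — no reversal.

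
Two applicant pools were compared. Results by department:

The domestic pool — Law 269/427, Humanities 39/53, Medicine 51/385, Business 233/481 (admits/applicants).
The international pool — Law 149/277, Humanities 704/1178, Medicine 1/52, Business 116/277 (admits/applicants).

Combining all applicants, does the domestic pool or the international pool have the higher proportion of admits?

Law: the domestic pool 269/427 = 63.0%, the international pool 149/277 = 53.8% → the domestic pool
Humanities: the domestic pool 39/53 = 73.6%, the international pool 704/1178 = 59.8% → the domestic pool
Medicine: the domestic pool 51/385 = 13.2%, the international pool 1/52 = 1.9% → the domestic pool
Business: the domestic pool 233/481 = 48.4%, the international pool 116/277 = 41.9% → the domestic pool
Overall: the domestic pool 592/1346 = 44.0%, the international pool 970/1784 = 54.4% → the international pool
(The domestic pool wins every department group but the international pool wins overall — the domestic pool's applicants skew toward the low-rate Medicine group.)

the international pool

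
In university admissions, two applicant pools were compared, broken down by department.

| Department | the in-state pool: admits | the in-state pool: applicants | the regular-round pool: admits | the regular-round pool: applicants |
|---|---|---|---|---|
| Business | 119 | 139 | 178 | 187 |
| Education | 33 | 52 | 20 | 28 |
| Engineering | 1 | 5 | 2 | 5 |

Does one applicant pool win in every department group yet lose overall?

No

Business: the in-state pool 119/139 = 85.6%, the regular-round pool 178/187 = 95.2% → the regular-round pool
Education: the in-state pool 33/52 = 63.5%, the regular-round pool 20/28 = 71.4% → the regular-round pool
Engineering: the in-state pool 1/5 = 20.0%, the regular-round pool 2/5 = 40.0% → the regular-round pool
Overall: the in-state pool 153/196 = 78.1%, the regular-round pool 200/220 = 90.9% → the regular-round pool
The regular-round pool wins overall and in every department group — no reversal.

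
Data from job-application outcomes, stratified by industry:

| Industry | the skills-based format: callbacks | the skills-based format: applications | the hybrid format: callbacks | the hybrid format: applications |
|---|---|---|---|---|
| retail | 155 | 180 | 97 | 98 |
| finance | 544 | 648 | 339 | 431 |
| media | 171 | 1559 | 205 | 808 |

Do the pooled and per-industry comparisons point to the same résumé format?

No

Retail: the skills-based format 155/180 = 86.1%, the hybrid format 97/98 = 99.0% → the hybrid format
Finance: the skills-based format 544/648 = 84.0%, the hybrid format 339/431 = 78.7% → the skills-based format
Media: the skills-based format 171/1559 = 11.0%, the hybrid format 205/808 = 25.4% → the hybrid format
Overall: the skills-based format 870/2387 = 36.4%, the hybrid format 641/1337 = 47.9% → the hybrid format
Neither sweeps: the skills-based format wins 1 of 3 groups, the hybrid format wins 2. The hybrid format wins overall but not every group — no Simpson reversal.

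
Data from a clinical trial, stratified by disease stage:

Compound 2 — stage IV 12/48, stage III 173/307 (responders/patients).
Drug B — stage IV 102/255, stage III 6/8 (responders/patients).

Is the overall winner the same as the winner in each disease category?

No

Stage IV: Compound 2 12/48 = 25.0%, Drug B 102/255 = 40.0% → Drug B
Stage III: Compound 2 173/307 = 56.4%, Drug B 6/8 = 75.0% → Drug B
Overall: Compound 2 185/355 = 52.1%, Drug B 108/263 = 41.1% → Compound 2
Drug B wins each disease group but Compound 2 wins overall — the comparison reverses. Drug B's patients skew toward stage IV, which has a lower base rate.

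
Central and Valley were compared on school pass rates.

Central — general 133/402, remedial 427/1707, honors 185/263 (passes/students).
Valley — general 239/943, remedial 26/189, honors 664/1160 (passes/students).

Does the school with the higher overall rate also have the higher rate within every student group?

No

General: Central 133/402 = 33.1%, Valley 239/943 = 25.3% → Central
Remedial: Central 427/1707 = 25.0%, Valley 26/189 = 13.8% → Central
Honors: Central 185/263 = 70.3%, Valley 664/1160 = 57.2% → Central
Overall: Central 745/2372 = 31.4%, Valley 929/2292 = 40.5% → Valley
Central wins each student group but Valley wins overall — the comparison reverses. Central's students skew toward remedial, which has a lower base rate.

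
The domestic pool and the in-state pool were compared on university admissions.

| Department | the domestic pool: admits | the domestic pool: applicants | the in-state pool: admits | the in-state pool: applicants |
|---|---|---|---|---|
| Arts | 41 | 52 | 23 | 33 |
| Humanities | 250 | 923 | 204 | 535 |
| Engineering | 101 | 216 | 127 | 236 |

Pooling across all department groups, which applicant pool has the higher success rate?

the in-state pool

Arts: the domestic pool 41/52 = 78.8%, the in-state pool 23/33 = 69.7% → the domestic pool
Humanities: the domestic pool 250/923 = 27.1%, the in-state pool 204/535 = 38.1% → the in-state pool
Engineering: the domestic pool 101/216 = 46.8%, the in-state pool 127/236 = 53.8% → the in-state pool
Overall: the domestic pool 392/1191 = 32.9%, the in-state pool 354/804 = 44.0% → the in-state pool
(Neither sweeps every department group, but the in-state pool has the higher pooled rate.)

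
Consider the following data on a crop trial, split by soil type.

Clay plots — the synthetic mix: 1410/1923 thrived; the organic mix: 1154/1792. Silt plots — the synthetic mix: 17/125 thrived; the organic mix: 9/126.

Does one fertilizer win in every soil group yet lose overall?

Clay: the synthetic mix 1410/1923 = 73.3%, the organic mix 1154/1792 = 64.4% → the synthetic mix
Silt: the synthetic mix 17/125 = 13.6%, the organic mix 9/126 = 7.1% → the synthetic mix
Overall: the synthetic mix 1427/2048 = 69.7%, the organic mix 1163/1918 = 60.6% → the synthetic mix
The synthetic mix wins overall and in every soil group — no reversal.

No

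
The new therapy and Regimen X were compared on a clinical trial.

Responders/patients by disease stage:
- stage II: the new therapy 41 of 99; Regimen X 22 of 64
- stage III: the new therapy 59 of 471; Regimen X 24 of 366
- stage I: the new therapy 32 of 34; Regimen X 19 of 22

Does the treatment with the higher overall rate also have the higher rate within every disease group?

Stage II: the new therapy 41/99 = 41.4%, Regimen X 22/64 = 34.4% → the new therapy
Stage III: the new therapy 59/471 = 12.5%, Regimen X 24/366 = 6.6% → the new therapy
Stage I: the new therapy 32/34 = 94.1%, Regimen X 19/22 = 86.4% → the new therapy
Overall: the new therapy 132/604 = 21.9%, Regimen X 65/452 = 14.4% → the new therapy
The new therapy wins overall and in every disease group — no reversal.

Yes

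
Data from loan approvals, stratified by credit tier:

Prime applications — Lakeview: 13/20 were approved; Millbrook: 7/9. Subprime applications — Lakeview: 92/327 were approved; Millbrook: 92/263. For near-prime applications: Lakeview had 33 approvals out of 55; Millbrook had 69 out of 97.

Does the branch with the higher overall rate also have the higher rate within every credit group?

Yes

Prime: Lakeview 13/20 = 65.0%, Millbrook 7/9 = 77.8% → Millbrook
Subprime: Lakeview 92/327 = 28.1%, Millbrook 92/263 = 35.0% → Millbrook
Near-prime: Lakeview 33/55 = 60.0%, Millbrook 69/97 = 71.1% → Millbrook
Overall: Lakeview 138/402 = 34.3%, Millbrook 168/369 = 45.5% → Millbrook
Millbrook wins overall and in every credit group — no reversal.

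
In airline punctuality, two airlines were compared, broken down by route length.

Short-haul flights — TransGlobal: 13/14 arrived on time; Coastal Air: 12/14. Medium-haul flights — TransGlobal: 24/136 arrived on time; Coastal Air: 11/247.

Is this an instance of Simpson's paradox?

No

Short-haul: TransGlobal 13/14 = 92.9%, Coastal Air 12/14 = 85.7% → TransGlobal
Medium-haul: TransGlobal 24/136 = 17.6%, Coastal Air 11/247 = 4.5% → TransGlobal
Overall: TransGlobal 37/150 = 24.7%, Coastal Air 23/261 = 8.8% → TransGlobal
TransGlobal wins overall and in every route group — no reversal.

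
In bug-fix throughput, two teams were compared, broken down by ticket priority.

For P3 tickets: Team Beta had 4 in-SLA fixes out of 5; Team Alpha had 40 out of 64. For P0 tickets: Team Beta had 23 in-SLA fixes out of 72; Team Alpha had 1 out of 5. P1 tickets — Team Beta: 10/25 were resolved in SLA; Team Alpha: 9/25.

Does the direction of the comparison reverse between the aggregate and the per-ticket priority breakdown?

Yes

P3: Team Beta 4/5 = 80.0%, Team Alpha 40/64 = 62.5% → Team Beta
P0: Team Beta 23/72 = 31.9%, Team Alpha 1/5 = 20.0% → Team Beta
P1: Team Beta 10/25 = 40.0%, Team Alpha 9/25 = 36.0% → Team Beta
Overall: Team Beta 37/102 = 36.3%, Team Alpha 50/94 = 53.2% → Team Alpha
Team Beta wins each ticket group but Team Alpha wins overall — the comparison reverses. Team Beta's tickets skew toward P0, which has a lower base rate.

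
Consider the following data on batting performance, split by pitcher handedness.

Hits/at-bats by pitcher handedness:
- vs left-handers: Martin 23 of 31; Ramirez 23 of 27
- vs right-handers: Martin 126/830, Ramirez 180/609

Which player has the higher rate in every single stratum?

Ramirez

Vs left-handers: Martin 23/31 = 74.2%, Ramirez 23/27 = 85.2% → Ramirez
Vs right-handers: Martin 126/830 = 15.2%, Ramirez 180/609 = 29.6% → Ramirez
Ramirez has the higher rate in both groups.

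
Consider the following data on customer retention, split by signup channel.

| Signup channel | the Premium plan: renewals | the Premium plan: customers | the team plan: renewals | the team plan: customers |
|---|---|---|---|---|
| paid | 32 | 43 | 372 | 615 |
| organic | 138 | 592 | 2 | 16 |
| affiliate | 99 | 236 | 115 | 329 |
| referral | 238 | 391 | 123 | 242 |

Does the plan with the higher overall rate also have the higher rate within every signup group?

Paid: the Premium plan 32/43 = 74.4%, the team plan 372/615 = 60.5% → the Premium plan
Organic: the Premium plan 138/592 = 23.3%, the team plan 2/16 = 12.5% → the Premium plan
Affiliate: the Premium plan 99/236 = 41.9%, the team plan 115/329 = 35.0% → the Premium plan
Referral: the Premium plan 238/391 = 60.9%, the team plan 123/242 = 50.8% → the Premium plan
Overall: the Premium plan 507/1262 = 40.2%, the team plan 612/1202 = 50.9% → the team plan
The Premium plan wins each signup group but the team plan wins overall — the comparison reverses. The Premium plan's customers skew toward organic, which has a lower base rate.

No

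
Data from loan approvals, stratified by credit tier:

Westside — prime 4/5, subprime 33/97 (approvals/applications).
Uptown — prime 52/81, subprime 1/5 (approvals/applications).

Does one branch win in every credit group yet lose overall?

Yes

Prime: Westside 4/5 = 80.0%, Uptown 52/81 = 64.2% → Westside
Subprime: Westside 33/97 = 34.0%, Uptown 1/5 = 20.0% → Westside
Overall: Westside 37/102 = 36.3%, Uptown 53/86 = 61.6% → Uptown
Westside wins each credit group but Uptown wins overall — the comparison reverses. Westside's applications skew toward subprime, which has a lower base rate.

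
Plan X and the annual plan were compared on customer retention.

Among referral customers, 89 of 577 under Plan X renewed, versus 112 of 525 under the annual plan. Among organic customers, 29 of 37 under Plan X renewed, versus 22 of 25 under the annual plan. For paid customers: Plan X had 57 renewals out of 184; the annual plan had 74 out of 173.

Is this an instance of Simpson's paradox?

No

Referral: Plan X 89/577 = 15.4%, the annual plan 112/525 = 21.3% → the annual plan
Organic: Plan X 29/37 = 78.4%, the annual plan 22/25 = 88.0% → the annual plan
Paid: Plan X 57/184 = 31.0%, the annual plan 74/173 = 42.8% → the annual plan
Overall: Plan X 175/798 = 21.9%, the annual plan 208/723 = 28.8% → the annual plan
The annual plan wins overall and in every signup group — no reversal.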